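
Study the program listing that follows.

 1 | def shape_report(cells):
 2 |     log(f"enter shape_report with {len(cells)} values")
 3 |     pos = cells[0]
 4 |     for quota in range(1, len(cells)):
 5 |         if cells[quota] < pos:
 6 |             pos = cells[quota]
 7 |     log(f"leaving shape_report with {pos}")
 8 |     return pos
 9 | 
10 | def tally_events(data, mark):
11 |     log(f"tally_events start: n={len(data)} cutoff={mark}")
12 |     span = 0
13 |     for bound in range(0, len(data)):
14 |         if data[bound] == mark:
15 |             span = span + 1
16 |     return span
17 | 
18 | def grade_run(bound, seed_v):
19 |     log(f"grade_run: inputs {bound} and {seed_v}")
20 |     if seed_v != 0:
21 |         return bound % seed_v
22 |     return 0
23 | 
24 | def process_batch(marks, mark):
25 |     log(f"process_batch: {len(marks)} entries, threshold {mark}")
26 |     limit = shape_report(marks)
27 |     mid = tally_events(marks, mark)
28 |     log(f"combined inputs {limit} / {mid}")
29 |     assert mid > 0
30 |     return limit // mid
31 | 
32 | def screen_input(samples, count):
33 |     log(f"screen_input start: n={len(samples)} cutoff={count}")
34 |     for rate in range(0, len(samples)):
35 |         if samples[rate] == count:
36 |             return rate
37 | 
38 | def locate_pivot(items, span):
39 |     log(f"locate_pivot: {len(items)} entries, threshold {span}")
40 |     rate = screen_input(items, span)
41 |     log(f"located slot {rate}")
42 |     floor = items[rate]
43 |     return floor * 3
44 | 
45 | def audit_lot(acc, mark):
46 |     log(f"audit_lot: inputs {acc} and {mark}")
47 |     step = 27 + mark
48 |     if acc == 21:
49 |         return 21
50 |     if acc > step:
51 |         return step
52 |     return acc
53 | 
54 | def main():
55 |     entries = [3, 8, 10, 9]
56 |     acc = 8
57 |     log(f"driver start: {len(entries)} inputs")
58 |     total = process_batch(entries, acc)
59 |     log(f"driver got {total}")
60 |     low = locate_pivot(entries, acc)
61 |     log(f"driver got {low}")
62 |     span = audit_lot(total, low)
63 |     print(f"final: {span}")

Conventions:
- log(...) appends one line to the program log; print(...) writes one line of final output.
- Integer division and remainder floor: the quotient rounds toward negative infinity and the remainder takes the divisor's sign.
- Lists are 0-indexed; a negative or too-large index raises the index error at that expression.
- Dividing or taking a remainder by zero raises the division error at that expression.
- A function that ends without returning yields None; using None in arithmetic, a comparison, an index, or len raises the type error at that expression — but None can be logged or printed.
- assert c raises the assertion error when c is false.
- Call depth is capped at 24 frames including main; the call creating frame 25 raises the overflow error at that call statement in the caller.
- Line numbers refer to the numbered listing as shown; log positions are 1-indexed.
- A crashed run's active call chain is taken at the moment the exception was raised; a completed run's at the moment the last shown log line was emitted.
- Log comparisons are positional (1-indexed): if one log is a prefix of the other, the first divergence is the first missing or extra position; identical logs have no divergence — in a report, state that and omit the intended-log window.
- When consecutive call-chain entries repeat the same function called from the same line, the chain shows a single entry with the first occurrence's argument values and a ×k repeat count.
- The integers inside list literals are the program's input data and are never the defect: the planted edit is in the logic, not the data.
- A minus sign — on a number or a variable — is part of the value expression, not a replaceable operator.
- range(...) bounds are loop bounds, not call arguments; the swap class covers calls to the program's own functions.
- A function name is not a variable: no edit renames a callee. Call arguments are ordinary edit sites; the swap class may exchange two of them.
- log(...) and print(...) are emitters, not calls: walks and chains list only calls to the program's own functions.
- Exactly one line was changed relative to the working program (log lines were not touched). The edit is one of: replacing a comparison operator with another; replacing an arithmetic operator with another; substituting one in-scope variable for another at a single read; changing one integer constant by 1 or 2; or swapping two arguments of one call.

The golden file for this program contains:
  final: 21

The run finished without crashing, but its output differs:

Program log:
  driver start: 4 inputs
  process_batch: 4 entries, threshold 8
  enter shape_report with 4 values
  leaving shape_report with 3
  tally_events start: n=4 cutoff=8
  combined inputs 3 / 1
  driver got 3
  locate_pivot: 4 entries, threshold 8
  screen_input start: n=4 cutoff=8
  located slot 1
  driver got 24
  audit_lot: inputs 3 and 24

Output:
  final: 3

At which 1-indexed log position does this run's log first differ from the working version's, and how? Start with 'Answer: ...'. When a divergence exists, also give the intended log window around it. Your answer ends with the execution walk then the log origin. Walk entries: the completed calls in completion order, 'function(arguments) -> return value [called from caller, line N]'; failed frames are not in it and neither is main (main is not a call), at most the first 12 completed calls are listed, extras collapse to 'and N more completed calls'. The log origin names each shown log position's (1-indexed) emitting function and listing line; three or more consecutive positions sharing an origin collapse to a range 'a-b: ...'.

Answer: none (the log streams are identical).
Execution walk:
  shape_report([3, 8, 10, 9]) -> 3  [called from process_batch, line 26]
  tally_events([3, 8, 10, 9], 8) -> 1  [called from process_batch, line 27]
  process_batch([3, 8, 10, 9], 8) -> 3  [called from main, line 58]
  screen_input([3, 8, 10, 9], 8) -> 1  [called from locate_pivot, line 40]
  locate_pivot([3, 8, 10, 9], 8) -> 24  [called from main, line 60]
  audit_lot(3, 24) -> 3  [called from main, line 62]
Log origin:
  1: logged in main at line 57
  2: logged in process_batch at line 25
  3: logged in shape_report at line 2
  4: logged in shape_report at line 7
  5: logged in tally_events at line 11
  6: logged in process_batch at line 28
  7: logged in main at line 59
  8: logged in locate_pivot at line 39
  9: logged in screen_input at line 33
  10: logged in locate_pivot at line 41
  11: logged in main at line 61
  12: logged in audit_lot at line 46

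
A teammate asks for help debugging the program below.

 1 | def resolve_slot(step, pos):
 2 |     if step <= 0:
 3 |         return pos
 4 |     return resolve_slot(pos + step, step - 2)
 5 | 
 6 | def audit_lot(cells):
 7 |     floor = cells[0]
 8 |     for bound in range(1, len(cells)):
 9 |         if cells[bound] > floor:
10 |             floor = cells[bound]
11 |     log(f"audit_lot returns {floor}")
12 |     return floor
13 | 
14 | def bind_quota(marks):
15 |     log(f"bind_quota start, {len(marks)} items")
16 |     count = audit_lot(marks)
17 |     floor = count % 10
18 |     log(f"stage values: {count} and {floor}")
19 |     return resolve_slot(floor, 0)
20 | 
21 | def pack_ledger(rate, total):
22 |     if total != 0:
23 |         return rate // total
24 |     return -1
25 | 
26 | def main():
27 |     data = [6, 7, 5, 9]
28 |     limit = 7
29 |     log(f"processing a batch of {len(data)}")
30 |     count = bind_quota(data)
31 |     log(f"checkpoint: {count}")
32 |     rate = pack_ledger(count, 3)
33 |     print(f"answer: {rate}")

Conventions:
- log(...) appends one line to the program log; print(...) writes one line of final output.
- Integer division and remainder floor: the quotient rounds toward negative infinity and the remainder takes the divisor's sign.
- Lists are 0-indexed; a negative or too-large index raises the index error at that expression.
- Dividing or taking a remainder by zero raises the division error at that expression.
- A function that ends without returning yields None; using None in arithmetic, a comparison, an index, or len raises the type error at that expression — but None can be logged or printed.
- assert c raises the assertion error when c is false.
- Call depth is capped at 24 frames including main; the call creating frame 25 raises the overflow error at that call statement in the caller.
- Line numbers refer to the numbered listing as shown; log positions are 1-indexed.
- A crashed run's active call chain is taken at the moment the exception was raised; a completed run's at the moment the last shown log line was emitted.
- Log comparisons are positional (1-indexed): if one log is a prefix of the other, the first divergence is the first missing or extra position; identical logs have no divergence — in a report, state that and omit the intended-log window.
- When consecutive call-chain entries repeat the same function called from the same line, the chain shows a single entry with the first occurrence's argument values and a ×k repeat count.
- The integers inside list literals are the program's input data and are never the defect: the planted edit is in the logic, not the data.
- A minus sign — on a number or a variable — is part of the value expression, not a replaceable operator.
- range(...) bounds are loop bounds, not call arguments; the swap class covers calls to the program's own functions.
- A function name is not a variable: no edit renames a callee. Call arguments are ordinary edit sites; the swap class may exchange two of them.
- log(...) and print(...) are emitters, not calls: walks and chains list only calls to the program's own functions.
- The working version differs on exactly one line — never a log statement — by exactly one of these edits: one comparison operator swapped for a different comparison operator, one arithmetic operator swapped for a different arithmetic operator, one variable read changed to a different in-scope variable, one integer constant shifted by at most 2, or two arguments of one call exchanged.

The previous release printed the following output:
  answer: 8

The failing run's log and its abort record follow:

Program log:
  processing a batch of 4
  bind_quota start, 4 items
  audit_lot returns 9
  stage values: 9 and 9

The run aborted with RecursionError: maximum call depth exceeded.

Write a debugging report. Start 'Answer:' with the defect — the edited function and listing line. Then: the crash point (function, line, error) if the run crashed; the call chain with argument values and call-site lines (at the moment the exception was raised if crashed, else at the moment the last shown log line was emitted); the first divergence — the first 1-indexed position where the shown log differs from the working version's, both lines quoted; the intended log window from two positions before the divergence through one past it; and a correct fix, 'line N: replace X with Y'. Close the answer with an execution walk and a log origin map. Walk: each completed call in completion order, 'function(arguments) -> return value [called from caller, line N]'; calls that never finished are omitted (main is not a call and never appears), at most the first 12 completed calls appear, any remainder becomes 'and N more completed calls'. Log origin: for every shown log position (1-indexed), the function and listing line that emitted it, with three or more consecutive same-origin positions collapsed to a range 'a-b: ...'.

Answer: the defect is in resolve_slot at line 4.
Key fact: The log ends early — 4 lines, where the working version next logs 'checkpoint: 25'.
Crash: resolve_slot, line 4, RecursionError.
Call chain: main -> bind_quota([6, 7, 5, 9]) (called at line 30) -> resolve_slot(9, 0) (called at line 19) -> resolve_slot(9, 7) (called at line 4) ×21.
First divergence: position 5 — after 4 matching lines the faulty run goes silent; intended next line 'checkpoint: 25'.
Intended log window:
  3: audit_lot returns 9
  4: stage values: 9 and 9
  5: checkpoint: 25
Execution walk:
  audit_lot([6, 7, 5, 9]) -> 9  [called from bind_quota, line 16]
Log origins:
  1: from main, line 29
  2: from bind_quota, line 15
  3: from audit_lot, line 11
  4: from bind_quota, line 18
A correct fix: line 4: replace `resolve_slot(pos + step, step - 2)` with `resolve_slot(step - 2, pos + step)`.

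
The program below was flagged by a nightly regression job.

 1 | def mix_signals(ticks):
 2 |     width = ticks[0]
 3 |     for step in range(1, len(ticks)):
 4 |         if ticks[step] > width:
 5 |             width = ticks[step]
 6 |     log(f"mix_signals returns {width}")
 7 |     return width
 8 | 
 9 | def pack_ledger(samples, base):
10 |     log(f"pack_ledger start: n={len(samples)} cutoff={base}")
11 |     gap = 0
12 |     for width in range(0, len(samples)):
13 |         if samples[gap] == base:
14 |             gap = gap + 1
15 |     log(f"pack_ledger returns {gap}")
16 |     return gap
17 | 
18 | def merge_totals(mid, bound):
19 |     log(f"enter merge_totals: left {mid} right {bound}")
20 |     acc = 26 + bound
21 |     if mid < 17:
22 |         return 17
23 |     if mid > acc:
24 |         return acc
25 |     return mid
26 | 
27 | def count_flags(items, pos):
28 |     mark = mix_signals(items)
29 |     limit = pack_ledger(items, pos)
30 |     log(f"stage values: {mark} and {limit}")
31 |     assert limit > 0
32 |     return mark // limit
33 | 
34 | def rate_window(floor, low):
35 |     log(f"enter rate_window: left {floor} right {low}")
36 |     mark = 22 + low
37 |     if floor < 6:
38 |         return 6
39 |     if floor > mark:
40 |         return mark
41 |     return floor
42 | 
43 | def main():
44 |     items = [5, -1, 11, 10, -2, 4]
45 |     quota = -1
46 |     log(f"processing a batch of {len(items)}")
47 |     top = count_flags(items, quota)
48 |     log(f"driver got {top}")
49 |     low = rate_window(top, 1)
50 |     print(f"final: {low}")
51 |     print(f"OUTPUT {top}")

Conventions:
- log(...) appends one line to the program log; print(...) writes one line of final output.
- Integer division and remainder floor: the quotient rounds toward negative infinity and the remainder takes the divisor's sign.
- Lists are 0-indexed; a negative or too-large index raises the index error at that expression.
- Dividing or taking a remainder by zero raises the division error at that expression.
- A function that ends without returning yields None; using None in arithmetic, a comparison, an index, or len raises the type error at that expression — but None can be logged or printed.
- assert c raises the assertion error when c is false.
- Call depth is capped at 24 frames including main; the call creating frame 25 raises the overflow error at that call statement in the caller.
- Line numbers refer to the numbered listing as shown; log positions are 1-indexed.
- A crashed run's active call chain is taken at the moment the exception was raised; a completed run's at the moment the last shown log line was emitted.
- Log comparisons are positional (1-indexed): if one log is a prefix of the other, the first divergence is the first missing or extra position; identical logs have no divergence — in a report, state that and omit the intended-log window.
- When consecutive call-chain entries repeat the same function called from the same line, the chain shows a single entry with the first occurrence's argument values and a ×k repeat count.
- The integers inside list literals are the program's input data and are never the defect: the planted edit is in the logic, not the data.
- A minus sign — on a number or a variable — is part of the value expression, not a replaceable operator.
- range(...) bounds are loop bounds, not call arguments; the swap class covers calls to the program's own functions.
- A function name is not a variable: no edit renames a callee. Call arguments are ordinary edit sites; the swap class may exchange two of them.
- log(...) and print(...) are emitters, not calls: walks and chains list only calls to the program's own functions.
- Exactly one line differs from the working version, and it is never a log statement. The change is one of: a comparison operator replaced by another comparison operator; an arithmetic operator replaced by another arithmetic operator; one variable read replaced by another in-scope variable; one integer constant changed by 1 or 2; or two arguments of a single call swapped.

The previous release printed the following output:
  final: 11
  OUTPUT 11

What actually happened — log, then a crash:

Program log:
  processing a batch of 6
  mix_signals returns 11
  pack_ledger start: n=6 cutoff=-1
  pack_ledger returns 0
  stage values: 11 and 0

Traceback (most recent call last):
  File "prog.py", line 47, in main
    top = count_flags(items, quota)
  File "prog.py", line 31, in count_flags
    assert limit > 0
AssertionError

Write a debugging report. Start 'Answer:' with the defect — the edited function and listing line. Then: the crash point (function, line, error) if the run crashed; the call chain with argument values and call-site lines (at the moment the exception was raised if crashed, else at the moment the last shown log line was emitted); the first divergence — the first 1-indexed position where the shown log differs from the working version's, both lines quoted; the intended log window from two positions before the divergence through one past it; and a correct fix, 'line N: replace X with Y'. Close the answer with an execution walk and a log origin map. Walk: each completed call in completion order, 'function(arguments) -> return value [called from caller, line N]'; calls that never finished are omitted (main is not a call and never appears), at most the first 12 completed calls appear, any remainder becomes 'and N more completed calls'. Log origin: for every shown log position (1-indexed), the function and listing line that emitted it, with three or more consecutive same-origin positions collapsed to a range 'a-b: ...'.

Answer: the defect is in pack_ledger at line 13.
Key observation: The log first diverges at position 4: the faulty run prints 'pack_ledger returns 0' where the working version prints 'pack_ledger returns 1'.
Crash: count_flags, line 31, AssertionError.
Call chain: main -> count_flags([5, -1, 11, 10, -2, 4], -1) (called at line 47).
First divergence: position 4; shown 'pack_ledger returns 0' vs intended 'pack_ledger returns 1'.
Intended log window:
  2: mix_signals returns 11
  3: pack_ledger start: n=6 cutoff=-1
  4: pack_ledger returns 1
  5: stage values: 11 and 1
Execution walk:
  mix_signals([5, -1, 11, 10, -2, 4]) -> 11  [called from count_flags, line 28]
  pack_ledger([5, -1, 11, 10, -2, 4], -1) -> 0  [called from count_flags, line 29]
Log origin:
  1: logged in main at line 46
  2: logged in mix_signals at line 6
  3: logged in pack_ledger at line 10
  4: logged in pack_ledger at line 15
  5: logged in count_flags at line 30
A correct fix: line 13: replace `gap` with `width`.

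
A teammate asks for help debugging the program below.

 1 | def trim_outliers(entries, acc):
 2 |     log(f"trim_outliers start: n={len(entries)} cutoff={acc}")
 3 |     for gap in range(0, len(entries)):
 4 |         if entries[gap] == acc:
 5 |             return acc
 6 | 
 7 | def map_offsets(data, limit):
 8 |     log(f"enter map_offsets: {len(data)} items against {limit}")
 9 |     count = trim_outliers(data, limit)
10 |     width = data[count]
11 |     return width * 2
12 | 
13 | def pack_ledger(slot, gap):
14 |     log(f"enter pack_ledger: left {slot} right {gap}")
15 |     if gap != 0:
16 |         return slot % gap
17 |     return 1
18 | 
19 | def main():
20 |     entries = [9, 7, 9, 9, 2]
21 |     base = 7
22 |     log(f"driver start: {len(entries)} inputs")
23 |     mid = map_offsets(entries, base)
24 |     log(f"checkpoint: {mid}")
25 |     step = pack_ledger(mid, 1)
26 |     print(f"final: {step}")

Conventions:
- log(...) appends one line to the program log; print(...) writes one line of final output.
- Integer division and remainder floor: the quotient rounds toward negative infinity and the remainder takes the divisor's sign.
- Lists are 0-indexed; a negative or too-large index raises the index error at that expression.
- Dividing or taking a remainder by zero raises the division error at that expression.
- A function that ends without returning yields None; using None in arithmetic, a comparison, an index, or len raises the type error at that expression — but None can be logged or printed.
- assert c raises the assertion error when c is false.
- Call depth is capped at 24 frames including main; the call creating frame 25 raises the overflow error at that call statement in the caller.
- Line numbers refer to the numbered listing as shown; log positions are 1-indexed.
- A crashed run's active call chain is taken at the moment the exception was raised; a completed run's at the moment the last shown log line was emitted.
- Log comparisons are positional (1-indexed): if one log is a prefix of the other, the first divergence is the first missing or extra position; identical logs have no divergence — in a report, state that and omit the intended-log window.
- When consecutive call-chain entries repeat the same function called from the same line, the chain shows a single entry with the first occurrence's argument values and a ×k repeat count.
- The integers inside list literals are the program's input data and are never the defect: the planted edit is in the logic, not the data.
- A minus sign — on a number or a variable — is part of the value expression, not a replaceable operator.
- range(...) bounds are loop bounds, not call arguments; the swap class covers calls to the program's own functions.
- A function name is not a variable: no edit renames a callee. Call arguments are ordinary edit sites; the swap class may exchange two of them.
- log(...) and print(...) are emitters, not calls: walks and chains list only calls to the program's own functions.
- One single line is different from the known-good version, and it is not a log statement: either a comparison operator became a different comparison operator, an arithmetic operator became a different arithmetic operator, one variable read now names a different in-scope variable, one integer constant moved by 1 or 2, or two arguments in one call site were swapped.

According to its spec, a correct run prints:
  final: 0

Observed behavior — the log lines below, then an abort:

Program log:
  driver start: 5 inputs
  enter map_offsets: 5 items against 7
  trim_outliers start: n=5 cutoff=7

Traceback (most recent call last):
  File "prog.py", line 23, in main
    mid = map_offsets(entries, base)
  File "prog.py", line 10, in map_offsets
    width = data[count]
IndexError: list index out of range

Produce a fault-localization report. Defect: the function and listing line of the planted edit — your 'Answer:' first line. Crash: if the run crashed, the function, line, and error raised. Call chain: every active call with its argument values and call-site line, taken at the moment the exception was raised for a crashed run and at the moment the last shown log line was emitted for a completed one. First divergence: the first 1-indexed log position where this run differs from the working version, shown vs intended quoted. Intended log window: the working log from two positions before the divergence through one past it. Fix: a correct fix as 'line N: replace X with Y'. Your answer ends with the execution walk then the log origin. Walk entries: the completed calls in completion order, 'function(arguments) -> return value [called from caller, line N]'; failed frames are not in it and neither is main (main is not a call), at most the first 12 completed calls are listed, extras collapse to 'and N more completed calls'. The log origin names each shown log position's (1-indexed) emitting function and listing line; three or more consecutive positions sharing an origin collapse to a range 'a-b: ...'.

Answer: the defect is in trim_outliers at line 5.
Key observation: The faulty run's log stops after 3 lines; the working version's next line would be 'checkpoint: 14'.
Crash: map_offsets, line 10, IndexError.
Call chain: main -> map_offsets([9, 7, 9, 9, 2], 7) (called at line 23).
First divergence: position 4 — the faulty run's log ends after 3 lines; the working version continues with 'checkpoint: 14'.
Intended log window:
  2: enter map_offsets: 5 items against 7
  3: trim_outliers start: n=5 cutoff=7
  4: checkpoint: 14
  5: enter pack_ledger: left 14 right 1
Execution walk:
  trim_outliers([9, 7, 9, 9, 2], 7) -> 7  [called from map_offsets, line 9]
Log line origins:
  1 — main, line 22
  2 — map_offsets, line 8
  3 — trim_outliers, line 2
A correct fix: line 5: replace `acc` with `gap`.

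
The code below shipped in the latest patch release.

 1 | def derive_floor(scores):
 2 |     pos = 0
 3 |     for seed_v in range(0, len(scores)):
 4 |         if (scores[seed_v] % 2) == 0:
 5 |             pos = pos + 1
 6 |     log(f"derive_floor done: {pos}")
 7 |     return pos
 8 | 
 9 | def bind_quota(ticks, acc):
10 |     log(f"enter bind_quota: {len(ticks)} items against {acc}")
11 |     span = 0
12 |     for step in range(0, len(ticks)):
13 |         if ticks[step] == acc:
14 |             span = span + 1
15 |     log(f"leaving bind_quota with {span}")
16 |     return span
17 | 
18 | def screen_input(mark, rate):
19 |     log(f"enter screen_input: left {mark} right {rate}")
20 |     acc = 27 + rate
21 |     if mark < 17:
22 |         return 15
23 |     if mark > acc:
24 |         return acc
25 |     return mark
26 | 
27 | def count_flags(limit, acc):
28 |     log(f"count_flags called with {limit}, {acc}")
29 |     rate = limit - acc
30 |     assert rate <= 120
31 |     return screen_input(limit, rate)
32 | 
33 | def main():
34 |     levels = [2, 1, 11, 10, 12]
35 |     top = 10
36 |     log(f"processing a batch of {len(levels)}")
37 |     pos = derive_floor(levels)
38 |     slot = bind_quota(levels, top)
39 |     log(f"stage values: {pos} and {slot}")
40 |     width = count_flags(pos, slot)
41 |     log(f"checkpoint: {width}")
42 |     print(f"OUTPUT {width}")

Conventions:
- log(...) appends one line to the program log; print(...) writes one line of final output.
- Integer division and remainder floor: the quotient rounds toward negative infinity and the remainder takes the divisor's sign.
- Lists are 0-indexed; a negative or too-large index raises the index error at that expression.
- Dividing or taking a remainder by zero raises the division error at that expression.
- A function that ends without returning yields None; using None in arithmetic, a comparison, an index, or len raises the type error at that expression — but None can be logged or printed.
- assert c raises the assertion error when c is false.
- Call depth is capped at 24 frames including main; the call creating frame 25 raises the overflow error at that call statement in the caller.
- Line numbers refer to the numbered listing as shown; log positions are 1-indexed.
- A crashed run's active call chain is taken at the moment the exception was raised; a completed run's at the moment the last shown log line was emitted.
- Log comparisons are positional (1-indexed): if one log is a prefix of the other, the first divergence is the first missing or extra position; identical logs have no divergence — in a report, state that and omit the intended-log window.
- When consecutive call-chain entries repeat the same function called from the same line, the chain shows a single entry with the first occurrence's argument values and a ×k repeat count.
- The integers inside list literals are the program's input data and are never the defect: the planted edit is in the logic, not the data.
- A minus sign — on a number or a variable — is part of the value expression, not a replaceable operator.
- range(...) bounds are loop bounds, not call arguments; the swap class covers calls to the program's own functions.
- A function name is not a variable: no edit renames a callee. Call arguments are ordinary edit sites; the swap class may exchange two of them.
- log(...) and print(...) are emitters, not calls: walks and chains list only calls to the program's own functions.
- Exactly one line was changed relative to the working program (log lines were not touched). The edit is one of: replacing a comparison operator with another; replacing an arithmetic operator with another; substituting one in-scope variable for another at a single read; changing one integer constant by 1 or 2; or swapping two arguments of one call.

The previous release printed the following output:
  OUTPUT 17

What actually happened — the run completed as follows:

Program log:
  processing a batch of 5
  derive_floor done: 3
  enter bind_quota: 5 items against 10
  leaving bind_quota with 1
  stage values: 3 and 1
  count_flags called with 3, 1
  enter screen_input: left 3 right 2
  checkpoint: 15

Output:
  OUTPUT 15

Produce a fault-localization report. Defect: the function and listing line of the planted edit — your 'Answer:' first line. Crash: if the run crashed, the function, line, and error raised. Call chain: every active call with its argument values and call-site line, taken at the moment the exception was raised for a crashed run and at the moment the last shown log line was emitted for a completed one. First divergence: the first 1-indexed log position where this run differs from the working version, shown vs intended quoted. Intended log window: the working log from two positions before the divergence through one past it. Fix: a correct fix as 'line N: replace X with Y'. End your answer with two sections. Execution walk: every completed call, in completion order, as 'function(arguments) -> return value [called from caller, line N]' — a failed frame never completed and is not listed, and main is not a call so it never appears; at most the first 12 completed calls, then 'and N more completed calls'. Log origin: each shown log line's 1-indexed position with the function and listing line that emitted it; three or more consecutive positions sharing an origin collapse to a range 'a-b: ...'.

Answer: the defect is in screen_input at line 22.
Key observation: The log first diverges at position 8: the faulty run prints 'checkpoint: 15' where the working version prints 'checkpoint: 17'.
Call chain: main.
First divergence: position 8; shown 'checkpoint: 15' vs intended 'checkpoint: 17'.
Intended log window:
  6: count_flags called with 3, 1
  7: enter screen_input: left 3 right 2
  8: checkpoint: 17
Execution walk:
  derive_floor([2, 1, 11, 10, 12]) -> 3  [called from main, line 37]
  bind_quota([2, 1, 11, 10, 12], 10) -> 1  [called from main, line 38]
  screen_input(3, 2) -> 15  [called from count_flags, line 31]
  count_flags(3, 1) -> 15  [called from main, line 40]
Origin of each log line:
  1 — main, line 36
  2 — derive_floor, line 6
  3 — bind_quota, line 10
  4 — bind_quota, line 15
  5 — main, line 39
  6 — count_flags, line 28
  7 — screen_input, line 19
  8 — main, line 41
A correct fix: line 22: replace `15` with `17`.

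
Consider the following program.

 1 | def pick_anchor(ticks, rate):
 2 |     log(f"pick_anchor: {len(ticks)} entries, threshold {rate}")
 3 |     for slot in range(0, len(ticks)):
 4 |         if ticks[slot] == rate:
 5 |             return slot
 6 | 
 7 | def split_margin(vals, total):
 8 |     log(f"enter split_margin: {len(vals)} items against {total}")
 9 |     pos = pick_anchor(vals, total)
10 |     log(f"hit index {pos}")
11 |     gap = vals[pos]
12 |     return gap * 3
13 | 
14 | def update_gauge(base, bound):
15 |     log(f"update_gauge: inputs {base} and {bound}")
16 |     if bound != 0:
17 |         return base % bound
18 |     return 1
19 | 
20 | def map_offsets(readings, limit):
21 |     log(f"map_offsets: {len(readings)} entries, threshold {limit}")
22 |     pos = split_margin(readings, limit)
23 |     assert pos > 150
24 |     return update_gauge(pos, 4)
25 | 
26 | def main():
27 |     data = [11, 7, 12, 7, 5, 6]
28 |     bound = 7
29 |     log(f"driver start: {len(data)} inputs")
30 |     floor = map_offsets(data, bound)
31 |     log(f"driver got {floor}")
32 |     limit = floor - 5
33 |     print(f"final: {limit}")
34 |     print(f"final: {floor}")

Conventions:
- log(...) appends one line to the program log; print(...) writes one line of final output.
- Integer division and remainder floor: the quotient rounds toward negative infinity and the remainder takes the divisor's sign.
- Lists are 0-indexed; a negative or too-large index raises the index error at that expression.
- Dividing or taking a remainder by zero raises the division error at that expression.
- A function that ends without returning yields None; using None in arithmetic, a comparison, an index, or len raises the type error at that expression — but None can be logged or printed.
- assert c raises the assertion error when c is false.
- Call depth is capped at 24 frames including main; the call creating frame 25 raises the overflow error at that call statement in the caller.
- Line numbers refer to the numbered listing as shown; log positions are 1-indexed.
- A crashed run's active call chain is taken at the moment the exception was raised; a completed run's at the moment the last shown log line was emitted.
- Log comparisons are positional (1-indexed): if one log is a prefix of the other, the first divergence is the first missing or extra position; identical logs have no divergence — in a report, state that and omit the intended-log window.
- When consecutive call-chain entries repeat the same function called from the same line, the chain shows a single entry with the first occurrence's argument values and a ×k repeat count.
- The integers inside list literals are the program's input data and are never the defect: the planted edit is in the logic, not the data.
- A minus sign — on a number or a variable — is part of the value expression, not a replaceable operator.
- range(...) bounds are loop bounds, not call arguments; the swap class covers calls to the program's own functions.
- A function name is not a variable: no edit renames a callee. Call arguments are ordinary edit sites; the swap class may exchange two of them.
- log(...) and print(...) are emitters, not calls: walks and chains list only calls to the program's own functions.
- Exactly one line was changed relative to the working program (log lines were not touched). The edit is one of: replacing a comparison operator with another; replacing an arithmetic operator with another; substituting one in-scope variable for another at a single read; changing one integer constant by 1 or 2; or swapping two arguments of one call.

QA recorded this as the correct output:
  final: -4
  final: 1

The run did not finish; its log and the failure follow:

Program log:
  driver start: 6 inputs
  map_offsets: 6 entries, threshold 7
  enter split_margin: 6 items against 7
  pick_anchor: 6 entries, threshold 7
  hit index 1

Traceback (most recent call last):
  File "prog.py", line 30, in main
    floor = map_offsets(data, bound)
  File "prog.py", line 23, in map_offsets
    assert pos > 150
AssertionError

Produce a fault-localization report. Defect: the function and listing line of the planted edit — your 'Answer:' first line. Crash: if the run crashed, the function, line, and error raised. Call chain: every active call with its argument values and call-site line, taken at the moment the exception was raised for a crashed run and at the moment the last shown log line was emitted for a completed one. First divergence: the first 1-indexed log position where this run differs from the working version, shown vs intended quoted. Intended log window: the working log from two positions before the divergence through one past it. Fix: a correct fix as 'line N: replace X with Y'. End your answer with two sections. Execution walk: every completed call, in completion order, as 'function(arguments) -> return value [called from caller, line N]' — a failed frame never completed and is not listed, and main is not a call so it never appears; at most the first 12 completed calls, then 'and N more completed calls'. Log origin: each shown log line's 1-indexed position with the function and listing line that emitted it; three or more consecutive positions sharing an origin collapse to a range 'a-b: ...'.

Answer: the defect is in map_offsets at line 23.
Core observation: The shown log is a 5-line prefix of the intended one, whose next entry is 'update_gauge: inputs 21 and 4'.
Crash: map_offsets, line 23, AssertionError.
Call chain: main -> map_offsets([11, 7, 12, 7, 5, 6], 7) (called at line 30).
First divergence: position 6 — after 5 matching lines the faulty run goes silent; intended next line 'update_gauge: inputs 21 and 4'.
Intended log window:
  4: pick_anchor: 6 entries, threshold 7
  5: hit index 1
  6: update_gauge: inputs 21 and 4
  7: driver got 1
Execution walk:
  pick_anchor([11, 7, 12, 7, 5, 6], 7) -> 1  [called from split_margin, line 9]
  split_margin([11, 7, 12, 7, 5, 6], 7) -> 21  [called from map_offsets, line 22]
Log origins:
  1: emitted by main (line 29)
  2: emitted by map_offsets (line 21)
  3: emitted by split_margin (line 8)
  4: emitted by pick_anchor (line 2)
  5: emitted by split_margin (line 10)
A correct fix: line 23: replace `>` with `<=`.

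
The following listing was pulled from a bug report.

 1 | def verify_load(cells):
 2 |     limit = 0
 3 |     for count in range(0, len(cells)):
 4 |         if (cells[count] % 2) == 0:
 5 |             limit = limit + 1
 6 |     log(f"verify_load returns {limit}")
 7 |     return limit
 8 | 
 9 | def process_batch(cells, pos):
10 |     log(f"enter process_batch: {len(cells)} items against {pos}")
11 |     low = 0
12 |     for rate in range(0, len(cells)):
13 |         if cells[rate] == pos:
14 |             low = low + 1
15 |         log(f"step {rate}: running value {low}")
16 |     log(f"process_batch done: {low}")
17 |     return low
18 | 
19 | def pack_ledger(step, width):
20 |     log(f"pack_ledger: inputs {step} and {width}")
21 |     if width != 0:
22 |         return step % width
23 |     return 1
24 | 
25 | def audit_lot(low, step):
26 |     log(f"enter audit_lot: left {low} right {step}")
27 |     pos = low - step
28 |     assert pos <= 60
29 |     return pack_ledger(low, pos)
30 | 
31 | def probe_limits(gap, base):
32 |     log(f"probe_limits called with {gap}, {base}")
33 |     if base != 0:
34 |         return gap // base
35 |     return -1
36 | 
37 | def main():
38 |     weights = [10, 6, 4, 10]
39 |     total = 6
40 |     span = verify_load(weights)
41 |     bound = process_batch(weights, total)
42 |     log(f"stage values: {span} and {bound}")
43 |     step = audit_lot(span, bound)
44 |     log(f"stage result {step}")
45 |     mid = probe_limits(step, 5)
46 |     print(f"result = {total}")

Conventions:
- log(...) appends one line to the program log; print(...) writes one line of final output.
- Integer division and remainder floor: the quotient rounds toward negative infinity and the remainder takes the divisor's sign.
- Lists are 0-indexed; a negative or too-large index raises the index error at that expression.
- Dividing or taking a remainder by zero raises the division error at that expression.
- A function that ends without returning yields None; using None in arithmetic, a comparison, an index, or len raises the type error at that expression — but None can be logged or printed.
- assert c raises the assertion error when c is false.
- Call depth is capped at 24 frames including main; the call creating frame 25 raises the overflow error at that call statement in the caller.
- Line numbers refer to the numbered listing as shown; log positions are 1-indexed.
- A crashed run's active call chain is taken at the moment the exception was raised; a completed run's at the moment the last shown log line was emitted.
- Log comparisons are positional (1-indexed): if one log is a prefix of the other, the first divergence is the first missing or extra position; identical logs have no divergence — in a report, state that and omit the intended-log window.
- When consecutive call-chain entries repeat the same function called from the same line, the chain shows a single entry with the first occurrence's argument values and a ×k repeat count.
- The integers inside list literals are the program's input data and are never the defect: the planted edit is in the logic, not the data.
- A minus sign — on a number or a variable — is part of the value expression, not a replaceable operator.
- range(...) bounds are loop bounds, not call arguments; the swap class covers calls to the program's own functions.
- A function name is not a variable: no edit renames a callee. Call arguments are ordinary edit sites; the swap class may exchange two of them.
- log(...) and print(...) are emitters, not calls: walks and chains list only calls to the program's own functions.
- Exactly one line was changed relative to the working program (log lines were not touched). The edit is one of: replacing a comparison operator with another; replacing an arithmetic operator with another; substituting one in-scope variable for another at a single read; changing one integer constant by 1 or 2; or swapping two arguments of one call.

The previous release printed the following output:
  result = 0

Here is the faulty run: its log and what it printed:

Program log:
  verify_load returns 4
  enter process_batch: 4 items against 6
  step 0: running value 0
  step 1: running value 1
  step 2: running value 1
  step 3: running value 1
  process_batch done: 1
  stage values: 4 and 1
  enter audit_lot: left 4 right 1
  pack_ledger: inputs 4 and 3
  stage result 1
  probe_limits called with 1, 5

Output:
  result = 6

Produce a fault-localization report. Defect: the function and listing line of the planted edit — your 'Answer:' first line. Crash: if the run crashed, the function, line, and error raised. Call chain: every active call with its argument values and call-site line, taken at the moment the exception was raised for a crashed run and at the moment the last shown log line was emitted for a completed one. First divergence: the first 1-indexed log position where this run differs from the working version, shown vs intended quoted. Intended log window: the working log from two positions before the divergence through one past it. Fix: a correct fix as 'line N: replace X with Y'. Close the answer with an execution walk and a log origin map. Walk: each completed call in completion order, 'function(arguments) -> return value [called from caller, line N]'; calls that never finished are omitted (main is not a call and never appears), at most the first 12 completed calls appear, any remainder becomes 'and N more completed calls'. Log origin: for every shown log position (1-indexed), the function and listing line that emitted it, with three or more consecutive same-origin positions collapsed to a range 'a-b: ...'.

Answer: the defect is in main at line 46.
Core observation: The two runs log identically and part ways only at the printed values.
Call chain: main -> probe_limits(1, 5) (called at line 45).
First divergence: none; the two logs match at every position.
Execution walk:
  verify_load([10, 6, 4, 10]) -> 4  [called from main, line 40]
  process_batch([10, 6, 4, 10], 6) -> 1  [called from main, line 41]
  pack_ledger(4, 3) -> 1  [called from audit_lot, line 29]
  audit_lot(4, 1) -> 1  [called from main, line 43]
  probe_limits(1, 5) -> 0  [called from main, line 45]
Log line origins:
  1: from verify_load, line 6
  2: from process_batch, line 10
  3-6: from process_batch, line 15
  7: from process_batch, line 16
  8: from main, line 42
  9: from audit_lot, line 26
  10: from pack_ledger, line 20
  11: from main, line 44
  12: from probe_limits, line 32
A correct fix: line 46: replace `total` with `mid`.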